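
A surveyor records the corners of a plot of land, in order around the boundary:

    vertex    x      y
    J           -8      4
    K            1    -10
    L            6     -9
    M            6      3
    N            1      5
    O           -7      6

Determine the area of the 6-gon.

Σ = (76) + (51) + (72) + (27) + (41) + (20) = 287
Area = |Σ|/2 = 143.5.

143.5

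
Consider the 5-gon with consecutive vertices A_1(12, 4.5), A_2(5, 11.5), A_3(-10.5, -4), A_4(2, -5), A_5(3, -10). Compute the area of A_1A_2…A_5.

A_1→A_2: (12)(11.5) − (5)(4.5) = 115.5
A_2→A_3: (5)(-4) − (-10.5)(11.5) = 100.75
A_3→A_4: (-10.5)(-5) − (2)(-4) = 60.5
A_4→A_5: (2)(-10) − (3)(-5) = -5
A_5→A_1: (3)(4.5) − (12)(-10) = 133.5
Σ = 405.25
Area = |Σ|/2 = 202.625.

202.625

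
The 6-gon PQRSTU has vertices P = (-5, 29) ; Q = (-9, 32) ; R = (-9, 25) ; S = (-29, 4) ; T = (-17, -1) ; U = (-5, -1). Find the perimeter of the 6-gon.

|PQ| = √((-4)² + (3)²) = √25 = 5
|QR| = √((0)² + (-7)²) = √49 = 7
|RS| = √((-20)² + (-21)²) = √841 = 29
|ST| = √((12)² + (-5)²) = √169 = 13
|TU| = √((12)² + (0)²) = √144 = 12
|UP| = √((0)² + (30)²) = √900 = 30
Perimeter = 5 + 7 + 29 + 13 + 12 + 30 = 96.

96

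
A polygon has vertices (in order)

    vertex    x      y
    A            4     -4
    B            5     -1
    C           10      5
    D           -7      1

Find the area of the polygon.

Σ = (16) + (35) + (45) + (24) = 120
Area = |Σ|/2 = 60.

60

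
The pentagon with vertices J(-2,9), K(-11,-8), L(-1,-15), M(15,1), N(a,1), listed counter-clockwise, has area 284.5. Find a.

7

The doubled signed area Σ (x_i y_{i+1} − x_{i+1} y_i) is linear in a.
With a=0 it equals 513; the coefficient of a is 8 (from the two edges through N).
So 8·a + 513 = 2·284.5 = 569 ⇒ a = 7.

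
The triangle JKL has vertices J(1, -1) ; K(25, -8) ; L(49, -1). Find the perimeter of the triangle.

98

|JK| = √((24)² + (-7)²) = √625 = 25
|KL| = √((24)² + (7)²) = √625 = 25
|LJ| = √((-48)² + (0)²) = √2304 = 48
Perimeter = 25 + 25 + 48 = 98.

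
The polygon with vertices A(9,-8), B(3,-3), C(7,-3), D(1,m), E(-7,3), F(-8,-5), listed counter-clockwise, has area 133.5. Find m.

The doubled signed area Σ (x_i y_{i+1} − x_{i+1} y_i) is linear in m.
With m=0 it equals 183; the coefficient of m is 14 (from the two edges through D).
So 14·m + 183 = 2·133.5 = 267 ⇒ m = 6.

6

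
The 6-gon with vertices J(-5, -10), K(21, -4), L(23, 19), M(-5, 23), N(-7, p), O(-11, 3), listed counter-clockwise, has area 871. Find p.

22

The doubled signed area Σ (x_i y_{i+1} − x_{i+1} y_i) is linear in p.
With p=0 it equals 1610; the coefficient of p is 6 (from the two edges through N).
So 6·p + 1610 = 2·871 = 1742 ⇒ p = 22.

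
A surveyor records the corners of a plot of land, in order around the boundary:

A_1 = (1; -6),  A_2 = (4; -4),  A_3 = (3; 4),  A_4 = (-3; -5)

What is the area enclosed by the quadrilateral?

34

Apply Gauss's area formula: 2A = Σ (x_i·y_{i+1} − x_{i+1}·y_i), indices taken mod 4.
Σ = (20) + (28) + (-3) + (23) = 68
Area = |Σ|/2 = 34.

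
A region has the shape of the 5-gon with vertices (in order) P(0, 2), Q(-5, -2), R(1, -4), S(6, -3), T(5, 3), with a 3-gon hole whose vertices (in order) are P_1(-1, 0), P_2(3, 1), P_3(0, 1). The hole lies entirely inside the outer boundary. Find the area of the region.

46.5

Outer boundary:
Apply the shoelace formula: 2A = Σ (x_i·y_{i+1} − x_{i+1}·y_i), indices taken mod 5.
Cross-terms: 10, 22, 21, 33, 10  ⇒  Σ = 96
Area = |Σ|/2 = 48.
Hole:
Σ = (-1) + (3) + (1) = 3
Area = |Σ|/2 = 1.5.
Net area = 48 − 1.5 = 46.5.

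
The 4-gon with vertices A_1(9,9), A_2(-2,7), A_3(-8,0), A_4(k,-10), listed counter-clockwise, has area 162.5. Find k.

The doubled signed area Σ (x_i y_{i+1} − x_{i+1} y_i) is linear in k.
With k=0 it equals 307; the coefficient of k is 9 (from the two edges through A_4).
So 9·k + 307 = 2·162.5 = 325 ⇒ k = 2.

2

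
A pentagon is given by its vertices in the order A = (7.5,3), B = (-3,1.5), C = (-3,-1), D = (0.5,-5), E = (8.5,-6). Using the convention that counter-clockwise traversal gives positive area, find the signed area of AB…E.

76.625

Apply Gauss's area formula: 2A = Σ (x_i·y_{i+1} − x_{i+1}·y_i), indices taken mod 5.
Σ = (20.25) + (7.5) + (15.5) + (39.5) + (70.5) = 153.25
Signed area = Σ/2 = 76.625 (positive ⇒ counter-clockwise traversal).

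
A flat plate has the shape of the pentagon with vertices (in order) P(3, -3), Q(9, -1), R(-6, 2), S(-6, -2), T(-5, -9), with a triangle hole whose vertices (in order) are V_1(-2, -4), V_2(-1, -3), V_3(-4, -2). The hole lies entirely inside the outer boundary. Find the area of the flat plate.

71

Outer boundary:
Apply Gauss's area formula: 2A = Σ (x_i·y_{i+1} − x_{i+1}·y_i), indices taken mod 5.
Σ = (24) + (12) + (24) + (44) + (42) = 146
Area = |Σ|/2 = 73.
Hole:
Apply Gauss's area formula: 2A = Σ (x_i·y_{i+1} − x_{i+1}·y_i), indices taken mod 3.
Cross-terms: 2, -10, 12  ⇒  Σ = 4
Area = |Σ|/2 = 2.
Net area = 73 − 2 = 71.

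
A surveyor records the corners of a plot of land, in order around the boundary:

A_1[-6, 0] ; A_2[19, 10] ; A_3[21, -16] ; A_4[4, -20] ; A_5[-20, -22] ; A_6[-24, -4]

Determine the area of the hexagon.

945

A_1→A_2: (-6)(10) − (19)(0) = -60
A_2→A_3: (19)(-16) − (21)(10) = -514
A_3→A_4: (21)(-20) − (4)(-16) = -356
A_4→A_5: (4)(-22) − (-20)(-20) = -488
A_5→A_6: (-20)(-4) − (-24)(-22) = -448
A_6→A_1: (-24)(0) − (-6)(-4) = -24
Σ = -1890
Area = |Σ|/2 = 945.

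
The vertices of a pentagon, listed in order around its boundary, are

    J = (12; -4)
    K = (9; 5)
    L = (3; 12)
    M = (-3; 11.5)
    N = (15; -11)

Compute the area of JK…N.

Apply the surveyor's formula: 2A = Σ (x_i·y_{i+1} − x_{i+1}·y_i), indices taken mod 5.
J→K: (12)(5) − (9)(-4) = 96
K→L: (9)(12) − (3)(5) = 93
L→M: (3)(11.5) − (-3)(12) = 70.5
M→N: (-3)(-11) − (15)(11.5) = -139.5
N→J: (15)(-4) − (12)(-11) = 72
Σ = 192
Area = |Σ|/2 = 96.

96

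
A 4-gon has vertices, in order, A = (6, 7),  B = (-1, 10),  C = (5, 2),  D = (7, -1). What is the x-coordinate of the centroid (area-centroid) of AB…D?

Apply the surveyor's formula. First the cross-terms c_i = x_i·y_{i+1} − x_{i+1}·y_i:
  67, -52, -19, 55  ⇒  2A = 51, A = 25.5.
Then Σ (x_i + x_{i+1})·c_i = 614, so x̄ = 614 / (6·25.5) = 614/153.

614/153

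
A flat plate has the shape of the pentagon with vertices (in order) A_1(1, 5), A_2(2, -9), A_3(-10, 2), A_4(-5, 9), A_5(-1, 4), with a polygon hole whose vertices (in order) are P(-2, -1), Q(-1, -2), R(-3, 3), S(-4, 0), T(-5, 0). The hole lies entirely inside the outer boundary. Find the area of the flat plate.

97

Outer boundary:
Apply Gauss's area formula: 2A = Σ (x_i·y_{i+1} − x_{i+1}·y_i), indices taken mod 5.
Cross-terms: -19, -86, -80, -11, -9  ⇒  Σ = -205
Area = |Σ|/2 = 102.5.
Hole:
Cross-terms: 3, -9, 12, 0, 5  ⇒  Σ = 11
Area = |Σ|/2 = 5.5.
Net area = 102.5 − 5.5 = 97.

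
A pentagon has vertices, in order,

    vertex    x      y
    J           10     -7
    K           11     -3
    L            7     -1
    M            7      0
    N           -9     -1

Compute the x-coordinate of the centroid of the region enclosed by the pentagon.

52/15

Apply the shoelace formula. First the cross-terms c_i = x_i·y_{i+1} − x_{i+1}·y_i:
  47, 10, 7, -7, 73  ⇒  2A = 130, A = 65.
Then Σ (x_i + x_{i+1})·c_i = 1352, so x̄ = 1352 / (6·65) = 52/15.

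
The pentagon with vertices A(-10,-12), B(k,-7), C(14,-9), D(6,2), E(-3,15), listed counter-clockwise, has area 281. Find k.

10

Write out the shoelace sum; only the two edges meeting at B involve k:
2·Area = [((-10)·(-7) − k·(-12)) + (k·(-9) − 14·(-7))] + 364
       = 3·k + 532 = 562
⇒ k = 10.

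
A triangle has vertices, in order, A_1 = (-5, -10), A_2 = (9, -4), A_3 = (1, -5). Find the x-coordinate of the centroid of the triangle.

Apply the shoelace formula. First the cross-terms c_i = x_i·y_{i+1} − x_{i+1}·y_i:
  110, -41, -35  ⇒  2A = 34, A = 17.
Then Σ (x_i + x_{i+1})·c_i = 170, so x̄ = 170 / (6·17) = 5/3.

5/3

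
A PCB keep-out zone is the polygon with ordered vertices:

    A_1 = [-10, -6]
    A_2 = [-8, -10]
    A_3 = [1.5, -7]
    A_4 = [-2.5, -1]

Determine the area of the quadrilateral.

54.5

Apply Gauss's area formula: 2A = Σ (x_i·y_{i+1} − x_{i+1}·y_i), indices taken mod 4.
Σ = (52) + (71) + (-19) + (5) = 109
Area = |Σ|/2 = 54.5.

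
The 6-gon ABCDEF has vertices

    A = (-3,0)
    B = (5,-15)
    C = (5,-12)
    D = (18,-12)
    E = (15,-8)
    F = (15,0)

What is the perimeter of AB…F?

|AB| = √((8)² + (-15)²) = √289 = 17
|BC| = √((0)² + (3)²) = √9 = 3
|CD| = √((13)² + (0)²) = √169 = 13
|DE| = √((-3)² + (4)²) = √25 = 5
|EF| = √((0)² + (8)²) = √64 = 8
|FA| = √((-18)² + (0)²) = √324 = 18
Perimeter = 17 + 3 + 13 + 5 + 8 + 18 = 64.

64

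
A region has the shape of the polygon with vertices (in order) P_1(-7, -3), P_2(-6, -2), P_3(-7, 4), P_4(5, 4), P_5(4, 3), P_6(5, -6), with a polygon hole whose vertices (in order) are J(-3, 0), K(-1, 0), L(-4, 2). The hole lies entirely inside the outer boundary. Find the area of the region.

Outer boundary:
Apply the shoelace formula: 2A = Σ (x_i·y_{i+1} − x_{i+1}·y_i), indices taken mod 6.
P_1→P_2: (-7)(-2) − (-6)(-3) = -4
P_2→P_3: (-6)(4) − (-7)(-2) = -38
P_3→P_4: (-7)(4) − (5)(4) = -48
P_4→P_5: (5)(3) − (4)(4) = -1
P_5→P_6: (4)(-6) − (5)(3) = -39
P_6→P_1: (5)(-3) − (-7)(-6) = -57
Σ = -187
Area = |Σ|/2 = 93.5.
Hole:
Cross-terms: 0, -2, 6  ⇒  Σ = 4
Area = |Σ|/2 = 2.
Net area = 93.5 − 2 = 91.5.

91.5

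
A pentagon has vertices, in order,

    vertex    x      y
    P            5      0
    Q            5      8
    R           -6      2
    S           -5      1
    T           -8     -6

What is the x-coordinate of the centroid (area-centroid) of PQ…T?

-143/255

Apply the surveyor's formula. First the cross-terms c_i = x_i·y_{i+1} − x_{i+1}·y_i:
  40, 58, 4, 38, 30  ⇒  2A = 170, A = 85.
Then Σ (x_i + x_{i+1})·c_i = -286, so x̄ = -286 / (6·85) = -143/255.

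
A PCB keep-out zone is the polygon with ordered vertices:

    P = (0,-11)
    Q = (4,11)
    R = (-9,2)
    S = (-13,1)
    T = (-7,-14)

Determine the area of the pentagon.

P→Q: (0)(11) − (4)(-11) = 44
Q→R: (4)(2) − (-9)(11) = 107
R→S: (-9)(1) − (-13)(2) = 17
S→T: (-13)(-14) − (-7)(1) = 189
T→P: (-7)(-11) − (0)(-14) = 77
Σ = 434
Area = |Σ|/2 = 217.

217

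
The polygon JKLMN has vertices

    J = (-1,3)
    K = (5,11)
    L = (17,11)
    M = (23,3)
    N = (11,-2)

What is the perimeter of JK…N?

|JK| = √((6)² + (8)²) = √100 = 10
|KL| = √((12)² + (0)²) = √144 = 12
|LM| = √((6)² + (-8)²) = √100 = 10
|MN| = √((-12)² + (-5)²) = √169 = 13
|NJ| = √((-12)² + (5)²) = √169 = 13
Perimeter = 10 + 12 + 10 + 13 + 13 = 58.

58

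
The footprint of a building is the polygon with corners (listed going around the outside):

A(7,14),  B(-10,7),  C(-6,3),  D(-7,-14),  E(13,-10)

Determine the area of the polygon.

405

Apply Gauss's area formula: 2A = Σ (x_i·y_{i+1} − x_{i+1}·y_i), indices taken mod 5.
Σ = (189) + (12) + (105) + (252) + (252) = 810
Area = |Σ|/2 = 405.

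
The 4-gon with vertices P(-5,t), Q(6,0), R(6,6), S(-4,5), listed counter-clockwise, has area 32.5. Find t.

5

The doubled signed area Σ (x_i y_{i+1} − x_{i+1} y_i) is linear in t.
With t=0 it equals 115; the coefficient of t is -10 (from the two edges through P).
So -10·t + 115 = 2·32.5 = 65 ⇒ t = 5.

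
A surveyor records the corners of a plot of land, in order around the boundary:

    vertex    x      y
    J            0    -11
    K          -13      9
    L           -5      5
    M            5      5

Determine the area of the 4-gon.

134

Apply the shoelace formula: 2A = Σ (x_i·y_{i+1} − x_{i+1}·y_i), indices taken mod 4.
J→K: (0)(9) − (-13)(-11) = -143
K→L: (-13)(5) − (-5)(9) = -20
L→M: (-5)(5) − (5)(5) = -50
M→J: (5)(-11) − (0)(5) = -55
Σ = -268
Area = |Σ|/2 = 134.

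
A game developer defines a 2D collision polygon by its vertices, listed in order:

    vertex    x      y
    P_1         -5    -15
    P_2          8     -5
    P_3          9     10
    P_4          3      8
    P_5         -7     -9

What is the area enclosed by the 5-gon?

Apply the surveyor's formula: 2A = Σ (x_i·y_{i+1} − x_{i+1}·y_i), indices taken mod 5.
Cross-terms: 145, 125, 42, 29, 60  ⇒  Σ = 401
Area = |Σ|/2 = 200.5.

200.5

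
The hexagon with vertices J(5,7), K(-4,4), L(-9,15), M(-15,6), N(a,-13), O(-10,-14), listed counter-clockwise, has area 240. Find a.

The doubled signed area Σ (x_i y_{i+1} − x_{i+1} y_i) is linear in a.
With a=0 it equals 260; the coefficient of a is -20 (from the two edges through N).
So -20·a + 260 = 2·240 = 480 ⇒ a = -11.

-11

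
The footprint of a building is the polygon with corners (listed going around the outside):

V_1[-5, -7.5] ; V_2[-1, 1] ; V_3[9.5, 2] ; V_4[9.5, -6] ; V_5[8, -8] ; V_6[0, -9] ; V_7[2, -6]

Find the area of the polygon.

Σ = (-12.5) + (-11.5) + (-76) + (-28) + (-72) + (18) + (-45) = -227
Area = |Σ|/2 = 113.5.

113.5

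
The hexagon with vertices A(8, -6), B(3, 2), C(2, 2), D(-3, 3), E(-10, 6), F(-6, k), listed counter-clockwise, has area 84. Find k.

-2

Write out the shoelace sum; only the two edges meeting at F involve k:
2·Area = [((-10)·k − (-6)·6) + ((-6)·(-6) − 8·k)] + 60
       = -18·k + 132 = 168
⇒ k = -2.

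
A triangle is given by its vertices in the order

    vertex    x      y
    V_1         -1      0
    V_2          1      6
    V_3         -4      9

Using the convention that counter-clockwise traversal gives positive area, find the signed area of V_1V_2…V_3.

18

Apply the shoelace (surveyor's) formula: 2A = Σ (x_i·y_{i+1} − x_{i+1}·y_i), indices taken mod 3.
Σ = (-6) + (33) + (9) = 36
Signed area = Σ/2 = 18 (positive ⇒ counter-clockwise traversal).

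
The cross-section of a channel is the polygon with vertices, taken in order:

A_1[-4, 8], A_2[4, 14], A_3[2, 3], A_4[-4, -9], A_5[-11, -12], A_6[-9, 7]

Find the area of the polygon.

195

Cross-terms: -88, -16, -6, -51, -185, -44  ⇒  Σ = -390
Area = |Σ|/2 = 195.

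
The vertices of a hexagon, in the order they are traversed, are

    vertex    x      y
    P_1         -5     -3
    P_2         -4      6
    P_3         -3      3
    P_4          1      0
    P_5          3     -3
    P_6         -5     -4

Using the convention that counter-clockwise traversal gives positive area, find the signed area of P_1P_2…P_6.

-37

Σ = (-42) + (6) + (-3) + (-3) + (-27) + (-5) = -74
Signed area = Σ/2 = -37 (negative ⇒ clockwise traversal).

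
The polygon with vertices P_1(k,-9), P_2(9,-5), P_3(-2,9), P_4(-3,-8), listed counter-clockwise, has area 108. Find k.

-2

The doubled signed area Σ (x_i y_{i+1} − x_{i+1} y_i) is linear in k.
With k=0 it equals 222; the coefficient of k is 3 (from the two edges through P_1).
So 3·k + 222 = 2·108 = 216 ⇒ k = -2.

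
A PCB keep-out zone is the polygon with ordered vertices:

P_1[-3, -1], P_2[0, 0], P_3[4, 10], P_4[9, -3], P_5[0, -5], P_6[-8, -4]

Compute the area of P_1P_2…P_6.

Cross-terms: 0, 0, -102, -45, -40, -4  ⇒  Σ = -191
Area = |Σ|/2 = 95.5.

95.5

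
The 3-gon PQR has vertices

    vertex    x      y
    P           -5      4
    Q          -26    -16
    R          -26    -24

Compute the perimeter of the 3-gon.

72

|PQ| = √((-21)² + (-20)²) = √841 = 29
|QR| = √((0)² + (-8)²) = √64 = 8
|RP| = √((21)² + (28)²) = √1225 = 35
Perimeter = 29 + 8 + 35 = 72.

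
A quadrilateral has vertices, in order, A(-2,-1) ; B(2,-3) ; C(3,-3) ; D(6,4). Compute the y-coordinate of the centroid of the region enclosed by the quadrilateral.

Apply the shoelace formula. First the cross-terms c_i = x_i·y_{i+1} − x_{i+1}·y_i:
  8, 3, 30, 2  ⇒  2A = 43, A = 21.5.
Then Σ (y_i + y_{i+1})·c_i = -14, so ȳ = -14 / (6·21.5) = -14/129.

-14/129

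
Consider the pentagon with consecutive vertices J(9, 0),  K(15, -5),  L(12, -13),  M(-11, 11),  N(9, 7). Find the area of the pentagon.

215

Apply the shoelace formula: 2A = Σ (x_i·y_{i+1} − x_{i+1}·y_i), indices taken mod 5.
Σ = (-45) + (-135) + (-11) + (-176) + (-63) = -430
Area = |Σ|/2 = 215.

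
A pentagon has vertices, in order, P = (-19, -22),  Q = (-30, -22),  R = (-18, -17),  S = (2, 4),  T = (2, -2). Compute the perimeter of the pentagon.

88

|PQ| = √((-11)² + (0)²) = √121 = 11
|QR| = √((12)² + (5)²) = √169 = 13
|RS| = √((20)² + (21)²) = √841 = 29
|ST| = √((0)² + (-6)²) = √36 = 6
|TP| = √((-21)² + (-20)²) = √841 = 29
Perimeter = 11 + 13 + 29 + 6 + 29 = 88.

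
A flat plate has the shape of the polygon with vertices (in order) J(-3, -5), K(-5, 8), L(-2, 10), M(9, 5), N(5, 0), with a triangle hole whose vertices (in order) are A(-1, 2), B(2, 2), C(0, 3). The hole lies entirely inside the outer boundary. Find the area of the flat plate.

Outer boundary:
Apply the shoelace formula: 2A = Σ (x_i·y_{i+1} − x_{i+1}·y_i), indices taken mod 5.
Σ = (-49) + (-34) + (-100) + (-25) + (-25) = -233
Area = |Σ|/2 = 116.5.
Hole:
Apply the shoelace formula: 2A = Σ (x_i·y_{i+1} − x_{i+1}·y_i), indices taken mod 3.
A→B: (-1)(2) − (2)(2) = -6
B→C: (2)(3) − (0)(2) = 6
C→A: (0)(2) − (-1)(3) = 3
Σ = 3
Area = |Σ|/2 = 1.5.
Net area = 116.5 − 1.5 = 115.

115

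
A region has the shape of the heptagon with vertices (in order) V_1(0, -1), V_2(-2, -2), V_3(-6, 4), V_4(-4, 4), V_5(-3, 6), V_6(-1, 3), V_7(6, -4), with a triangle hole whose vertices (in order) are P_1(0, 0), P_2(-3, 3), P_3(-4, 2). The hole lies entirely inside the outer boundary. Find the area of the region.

Outer boundary:
Apply the shoelace formula: 2A = Σ (x_i·y_{i+1} − x_{i+1}·y_i), indices taken mod 7.
Σ = (-2) + (-20) + (-8) + (-12) + (-3) + (-14) + (-6) = -65
Area = |Σ|/2 = 32.5.
Hole:
Apply the shoelace formula: 2A = Σ (x_i·y_{i+1} − x_{i+1}·y_i), indices taken mod 3.
P_1→P_2: (0)(3) − (-3)(0) = 0
P_2→P_3: (-3)(2) − (-4)(3) = 6
P_3→P_1: (-4)(0) − (0)(2) = 0
Σ = 6
Area = |Σ|/2 = 3.
Net area = 32.5 − 3 = 29.5.

29.5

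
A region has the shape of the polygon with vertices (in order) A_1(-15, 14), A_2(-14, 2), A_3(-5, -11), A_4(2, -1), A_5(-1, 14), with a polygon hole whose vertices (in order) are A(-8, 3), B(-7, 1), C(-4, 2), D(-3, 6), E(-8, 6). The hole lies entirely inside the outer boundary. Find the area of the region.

Outer boundary:
Σ = (166) + (164) + (27) + (27) + (196) = 580
Area = |Σ|/2 = 290.
Hole:
Apply the shoelace formula: 2A = Σ (x_i·y_{i+1} − x_{i+1}·y_i), indices taken mod 5.
A→B: (-8)(1) − (-7)(3) = 13
B→C: (-7)(2) − (-4)(1) = -10
C→D: (-4)(6) − (-3)(2) = -18
D→E: (-3)(6) − (-8)(6) = 30
E→A: (-8)(3) − (-8)(6) = 24
Σ = 39
Area = |Σ|/2 = 19.5.
Net area = 290 − 19.5 = 270.5.

270.5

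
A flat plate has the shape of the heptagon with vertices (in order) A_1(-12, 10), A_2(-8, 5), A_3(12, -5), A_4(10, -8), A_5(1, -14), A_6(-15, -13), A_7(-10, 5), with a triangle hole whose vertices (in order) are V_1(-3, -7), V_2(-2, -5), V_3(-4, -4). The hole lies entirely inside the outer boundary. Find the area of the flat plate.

Outer boundary:
Apply the shoelace formula: 2A = Σ (x_i·y_{i+1} − x_{i+1}·y_i), indices taken mod 7.
Cross-terms: 20, -20, -46, -132, -223, -205, -40  ⇒  Σ = -646
Area = |Σ|/2 = 323.
Hole:
Σ = (1) + (-12) + (16) = 5
Area = |Σ|/2 = 2.5.
Net area = 323 − 2.5 = 320.5.

320.5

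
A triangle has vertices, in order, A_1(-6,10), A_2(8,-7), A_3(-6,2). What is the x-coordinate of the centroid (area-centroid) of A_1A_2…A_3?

-4/3

Apply the shoelace (surveyor's) formula. First the cross-terms c_i = x_i·y_{i+1} − x_{i+1}·y_i:
  -38, -26, -48  ⇒  2A = -112, A = -56.
Then Σ (x_i + x_{i+1})·c_i = 448, so x̄ = 448 / (6·(-56)) = -4/3.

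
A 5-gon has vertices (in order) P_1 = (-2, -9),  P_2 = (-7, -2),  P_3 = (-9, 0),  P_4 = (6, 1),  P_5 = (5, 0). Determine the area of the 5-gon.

68

Apply Gauss's area formula: 2A = Σ (x_i·y_{i+1} − x_{i+1}·y_i), indices taken mod 5.
Σ = (-59) + (-18) + (-9) + (-5) + (-45) = -136
Area = |Σ|/2 = 68.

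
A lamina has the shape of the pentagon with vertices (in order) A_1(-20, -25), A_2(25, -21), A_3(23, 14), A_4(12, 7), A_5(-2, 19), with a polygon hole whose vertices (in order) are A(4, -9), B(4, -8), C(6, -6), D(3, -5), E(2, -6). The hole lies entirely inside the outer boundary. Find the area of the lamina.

1264.5

Outer boundary:
Σ = (1045) + (833) + (-7) + (242) + (430) = 2543
Area = |Σ|/2 = 1271.5.
Hole:
Apply the shoelace (surveyor's) formula: 2A = Σ (x_i·y_{i+1} − x_{i+1}·y_i), indices taken mod 5.
Cross-terms: 4, 24, -12, -8, 6  ⇒  Σ = 14
Area = |Σ|/2 = 7.
Net area = 1271.5 − 7 = 1264.5.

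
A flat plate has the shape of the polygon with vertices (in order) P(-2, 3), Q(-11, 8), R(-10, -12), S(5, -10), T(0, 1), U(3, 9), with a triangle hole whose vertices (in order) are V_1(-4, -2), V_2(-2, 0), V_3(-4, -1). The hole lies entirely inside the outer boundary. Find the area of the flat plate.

Outer boundary:
Apply the shoelace formula: 2A = Σ (x_i·y_{i+1} − x_{i+1}·y_i), indices taken mod 6.
Σ = (17) + (212) + (160) + (5) + (-3) + (27) = 418
Area = |Σ|/2 = 209.
Hole:
Apply the shoelace formula: 2A = Σ (x_i·y_{i+1} − x_{i+1}·y_i), indices taken mod 3.
Σ = (-4) + (2) + (4) = 2
Area = |Σ|/2 = 1.
Net area = 209 − 1 = 208.

208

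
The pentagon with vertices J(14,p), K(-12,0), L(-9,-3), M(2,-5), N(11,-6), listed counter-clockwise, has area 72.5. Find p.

-3

The doubled signed area Σ (x_i y_{i+1} − x_{i+1} y_i) is linear in p.
With p=0 it equals 214; the coefficient of p is 23 (from the two edges through J).
So 23·p + 214 = 2·72.5 = 145 ⇒ p = -3.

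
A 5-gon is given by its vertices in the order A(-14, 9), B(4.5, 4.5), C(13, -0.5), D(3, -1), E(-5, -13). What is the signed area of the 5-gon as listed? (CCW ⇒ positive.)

-223.375

Apply the shoelace (surveyor's) formula: 2A = Σ (x_i·y_{i+1} − x_{i+1}·y_i), indices taken mod 5.
A→B: (-14)(4.5) − (4.5)(9) = -103.5
B→C: (4.5)(-0.5) − (13)(4.5) = -60.75
C→D: (13)(-1) − (3)(-0.5) = -11.5
D→E: (3)(-13) − (-5)(-1) = -44
E→A: (-5)(9) − (-14)(-13) = -227
Σ = -446.75
Signed area = Σ/2 = -223.375 (negative ⇒ clockwise traversal).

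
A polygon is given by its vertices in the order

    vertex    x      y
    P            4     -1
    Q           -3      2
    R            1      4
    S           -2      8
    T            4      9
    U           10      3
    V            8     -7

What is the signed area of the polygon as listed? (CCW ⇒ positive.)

-97.5

Apply the shoelace formula: 2A = Σ (x_i·y_{i+1} − x_{i+1}·y_i), indices taken mod 7.
Cross-terms: 5, -14, 16, -50, -78, -94, 20  ⇒  Σ = -195
Signed area = Σ/2 = -97.5 (negative ⇒ clockwise traversal).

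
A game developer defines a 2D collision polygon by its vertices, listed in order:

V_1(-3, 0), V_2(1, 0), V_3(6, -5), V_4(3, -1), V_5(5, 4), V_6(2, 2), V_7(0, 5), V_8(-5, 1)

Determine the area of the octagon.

Cross-terms: 0, -5, 9, 17, 2, 10, 25, 3  ⇒  Σ = 61
Area = |Σ|/2 = 30.5.

30.5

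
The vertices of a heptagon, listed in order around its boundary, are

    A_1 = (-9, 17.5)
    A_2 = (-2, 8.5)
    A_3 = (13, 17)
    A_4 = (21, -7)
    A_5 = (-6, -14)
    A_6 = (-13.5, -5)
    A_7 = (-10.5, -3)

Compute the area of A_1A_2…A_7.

A_1→A_2: (-9)(8.5) − (-2)(17.5) = -41.5
A_2→A_3: (-2)(17) − (13)(8.5) = -144.5
A_3→A_4: (13)(-7) − (21)(17) = -448
A_4→A_5: (21)(-14) − (-6)(-7) = -336
A_5→A_6: (-6)(-5) − (-13.5)(-14) = -159
A_6→A_7: (-13.5)(-3) − (-10.5)(-5) = -12
A_7→A_1: (-10.5)(17.5) − (-9)(-3) = -210.75
Σ = -1351.75
Area = |Σ|/2 = 675.875.

675.875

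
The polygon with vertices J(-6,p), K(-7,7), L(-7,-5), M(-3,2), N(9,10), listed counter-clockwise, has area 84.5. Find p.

9

Write out the shoelace sum; only the two edges meeting at J involve p:
2·Area = [(9·p − (-6)·10) + ((-6)·7 − (-7)·p)] + 7
       = 16·p + 25 = 169
⇒ p = 9.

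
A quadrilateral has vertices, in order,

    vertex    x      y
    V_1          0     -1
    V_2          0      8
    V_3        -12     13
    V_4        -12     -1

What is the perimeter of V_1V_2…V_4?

|V_1V_2| = √((0)² + (9)²) = √81 = 9
|V_2V_3| = √((-12)² + (5)²) = √169 = 13
|V_3V_4| = √((0)² + (-14)²) = √196 = 14
|V_4V_1| = √((12)² + (0)²) = √144 = 12
Perimeter = 9 + 13 + 14 + 12 = 48.

48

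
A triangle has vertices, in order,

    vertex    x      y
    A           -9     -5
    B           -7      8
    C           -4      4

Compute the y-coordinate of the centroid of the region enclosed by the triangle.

Apply the shoelace formula. First the cross-terms c_i = x_i·y_{i+1} − x_{i+1}·y_i:
  -107, 4, 56  ⇒  2A = -47, A = -23.5.
Then Σ (y_i + y_{i+1})·c_i = -329, so ȳ = -329 / (6·(-23.5)) = 7/3.

7/3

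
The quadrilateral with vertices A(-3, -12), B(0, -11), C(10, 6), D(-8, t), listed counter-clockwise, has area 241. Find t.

15

The doubled signed area Σ (x_i y_{i+1} − x_{i+1} y_i) is linear in t.
With t=0 it equals 287; the coefficient of t is 13 (from the two edges through D).
So 13·t + 287 = 2·241 = 482 ⇒ t = 15.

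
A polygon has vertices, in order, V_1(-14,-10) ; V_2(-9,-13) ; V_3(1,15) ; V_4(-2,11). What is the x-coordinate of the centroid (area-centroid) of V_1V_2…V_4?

-793/111

Apply Gauss's area formula. First the cross-terms c_i = x_i·y_{i+1} − x_{i+1}·y_i:
  92, -122, 41, 174  ⇒  2A = 185, A = 92.5.
Then Σ (x_i + x_{i+1})·c_i = -3965, so x̄ = -3965 / (6·92.5) = -793/111.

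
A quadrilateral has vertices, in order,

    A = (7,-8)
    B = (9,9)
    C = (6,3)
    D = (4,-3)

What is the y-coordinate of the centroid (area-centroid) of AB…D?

-68/201

Apply the surveyor's formula. First the cross-terms c_i = x_i·y_{i+1} − x_{i+1}·y_i:
  135, -27, -30, -11  ⇒  2A = 67, A = 33.5.
Then Σ (y_i + y_{i+1})·c_i = -68, so ȳ = -68 / (6·33.5) = -68/201.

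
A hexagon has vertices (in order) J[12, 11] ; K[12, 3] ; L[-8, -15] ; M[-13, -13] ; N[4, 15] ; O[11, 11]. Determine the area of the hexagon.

Apply the shoelace (surveyor's) formula: 2A = Σ (x_i·y_{i+1} − x_{i+1}·y_i), indices taken mod 6.
Cross-terms: -96, -156, -91, -143, -121, -11  ⇒  Σ = -618
Area = |Σ|/2 = 309.

309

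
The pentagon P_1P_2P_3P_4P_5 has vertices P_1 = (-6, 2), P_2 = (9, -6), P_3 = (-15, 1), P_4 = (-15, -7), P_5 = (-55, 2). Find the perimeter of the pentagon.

140

|P_1P_2| = √((15)² + (-8)²) = √289 = 17
|P_2P_3| = √((-24)² + (7)²) = √625 = 25
|P_3P_4| = √((0)² + (-8)²) = √64 = 8
|P_4P_5| = √((-40)² + (9)²) = √1681 = 41
|P_5P_1| = √((49)² + (0)²) = √2401 = 49
Perimeter = 17 + 25 + 8 + 41 + 49 = 140.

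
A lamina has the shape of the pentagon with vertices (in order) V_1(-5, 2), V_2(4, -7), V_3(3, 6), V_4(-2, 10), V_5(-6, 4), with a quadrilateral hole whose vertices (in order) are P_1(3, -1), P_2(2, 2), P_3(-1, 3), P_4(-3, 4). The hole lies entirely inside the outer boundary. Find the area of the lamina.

Outer boundary:
Apply the shoelace formula: 2A = Σ (x_i·y_{i+1} − x_{i+1}·y_i), indices taken mod 5.
Σ = (27) + (45) + (42) + (52) + (8) = 174
Area = |Σ|/2 = 87.
Hole:
Apply the surveyor's formula: 2A = Σ (x_i·y_{i+1} − x_{i+1}·y_i), indices taken mod 4.
Σ = (8) + (8) + (5) + (-9) = 12
Area = |Σ|/2 = 6.
Net area = 87 − 6 = 81.

81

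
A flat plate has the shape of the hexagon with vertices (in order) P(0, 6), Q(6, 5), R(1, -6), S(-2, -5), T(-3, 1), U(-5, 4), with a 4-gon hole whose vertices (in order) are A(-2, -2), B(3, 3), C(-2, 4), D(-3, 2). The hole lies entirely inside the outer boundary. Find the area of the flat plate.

56

Outer boundary:
Apply the surveyor's formula: 2A = Σ (x_i·y_{i+1} − x_{i+1}·y_i), indices taken mod 6.
Σ = (-36) + (-41) + (-17) + (-17) + (-7) + (-30) = -148
Area = |Σ|/2 = 74.
Hole:
Apply the surveyor's formula: 2A = Σ (x_i·y_{i+1} − x_{i+1}·y_i), indices taken mod 4.
A→B: (-2)(3) − (3)(-2) = 0
B→C: (3)(4) − (-2)(3) = 18
C→D: (-2)(2) − (-3)(4) = 8
D→A: (-3)(-2) − (-2)(2) = 10
Σ = 36
Area = |Σ|/2 = 18.
Net area = 74 − 18 = 56.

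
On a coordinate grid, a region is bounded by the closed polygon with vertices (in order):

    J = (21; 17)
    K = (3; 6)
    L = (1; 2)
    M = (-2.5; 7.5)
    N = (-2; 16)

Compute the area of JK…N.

153.75

Apply the shoelace formula: 2A = Σ (x_i·y_{i+1} − x_{i+1}·y_i), indices taken mod 5.
Σ = (75) + (0) + (12.5) + (-25) + (-370) = -307.5
Area = |Σ|/2 = 153.75.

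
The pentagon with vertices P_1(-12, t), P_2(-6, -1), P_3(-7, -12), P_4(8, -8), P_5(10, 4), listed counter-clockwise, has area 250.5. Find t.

The doubled signed area Σ (x_i y_{i+1} − x_{i+1} y_i) is linear in t.
With t=0 it equals 389; the coefficient of t is 16 (from the two edges through P_1).
So 16·t + 389 = 2·250.5 = 501 ⇒ t = 7.

7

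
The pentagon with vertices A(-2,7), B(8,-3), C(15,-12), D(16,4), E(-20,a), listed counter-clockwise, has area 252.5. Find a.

23

Write out the shoelace sum; only the two edges meeting at E involve a:
2·Area = [(16·a − (-20)·4) + ((-20)·7 − (-2)·a)] + 151
       = 18·a + 91 = 505
⇒ a = 23.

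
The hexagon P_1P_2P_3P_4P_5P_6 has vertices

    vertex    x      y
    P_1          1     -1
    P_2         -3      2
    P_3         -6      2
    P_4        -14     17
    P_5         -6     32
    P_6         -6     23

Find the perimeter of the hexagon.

76

|P_1P_2| = √((-4)² + (3)²) = √25 = 5
|P_2P_3| = √((-3)² + (0)²) = √9 = 3
|P_3P_4| = √((-8)² + (15)²) = √289 = 17
|P_4P_5| = √((8)² + (15)²) = √289 = 17
|P_5P_6| = √((0)² + (-9)²) = √81 = 9
|P_6P_1| = √((7)² + (-24)²) = √625 = 25
Perimeter = 5 + 3 + 17 + 17 + 9 + 25 = 76.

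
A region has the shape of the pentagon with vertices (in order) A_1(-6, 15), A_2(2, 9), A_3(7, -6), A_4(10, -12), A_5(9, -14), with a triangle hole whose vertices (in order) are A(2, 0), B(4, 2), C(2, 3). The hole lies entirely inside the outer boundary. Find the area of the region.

Outer boundary:
Σ = (-84) + (-75) + (-24) + (-32) + (51) = -164
Area = |Σ|/2 = 82.
Hole:
Σ = (4) + (8) + (-6) = 6
Area = |Σ|/2 = 3.
Net area = 82 − 3 = 79.

79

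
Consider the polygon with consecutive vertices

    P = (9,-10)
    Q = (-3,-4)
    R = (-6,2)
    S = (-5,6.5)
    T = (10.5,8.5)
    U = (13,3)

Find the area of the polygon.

235.875

Apply the shoelace (surveyor's) formula: 2A = Σ (x_i·y_{i+1} − x_{i+1}·y_i), indices taken mod 6.
Σ = (-66) + (-30) + (-29) + (-110.75) + (-79) + (-157) = -471.75
Area = |Σ|/2 = 235.875.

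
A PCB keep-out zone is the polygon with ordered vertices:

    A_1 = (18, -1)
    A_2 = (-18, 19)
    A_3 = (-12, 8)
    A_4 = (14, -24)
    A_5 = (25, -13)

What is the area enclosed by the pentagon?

605.5

Σ = (324) + (84) + (176) + (418) + (209) = 1211
Area = |Σ|/2 = 605.5.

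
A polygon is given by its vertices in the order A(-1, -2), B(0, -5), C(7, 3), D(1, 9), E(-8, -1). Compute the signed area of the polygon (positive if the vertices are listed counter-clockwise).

93

A→B: (-1)(-5) − (0)(-2) = 5
B→C: (0)(3) − (7)(-5) = 35
C→D: (7)(9) − (1)(3) = 60
D→E: (1)(-1) − (-8)(9) = 71
E→A: (-8)(-2) − (-1)(-1) = 15
Σ = 186
Signed area = Σ/2 = 93 (positive ⇒ counter-clockwise traversal).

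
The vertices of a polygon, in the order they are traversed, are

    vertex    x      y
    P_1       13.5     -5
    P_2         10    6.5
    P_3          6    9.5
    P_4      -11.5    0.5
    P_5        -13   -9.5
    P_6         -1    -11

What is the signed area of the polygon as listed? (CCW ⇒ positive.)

354.375

Apply the shoelace (surveyor's) formula: 2A = Σ (x_i·y_{i+1} − x_{i+1}·y_i), indices taken mod 6.
Cross-terms: 137.75, 56, 112.25, 115.75, 133.5, 153.5  ⇒  Σ = 708.75
Signed area = Σ/2 = 354.375 (positive ⇒ counter-clockwise traversal).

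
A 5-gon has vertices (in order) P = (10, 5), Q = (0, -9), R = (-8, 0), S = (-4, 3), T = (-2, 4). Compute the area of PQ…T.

Apply Gauss's area formula: 2A = Σ (x_i·y_{i+1} − x_{i+1}·y_i), indices taken mod 5.
Cross-terms: -90, -72, -24, -10, -50  ⇒  Σ = -246
Area = |Σ|/2 = 123.

123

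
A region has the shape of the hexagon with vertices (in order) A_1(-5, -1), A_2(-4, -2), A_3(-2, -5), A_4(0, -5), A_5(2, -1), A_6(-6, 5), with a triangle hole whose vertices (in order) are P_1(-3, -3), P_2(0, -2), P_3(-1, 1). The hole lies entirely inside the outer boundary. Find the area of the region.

Outer boundary:
Apply the shoelace (surveyor's) formula: 2A = Σ (x_i·y_{i+1} − x_{i+1}·y_i), indices taken mod 6.
Σ = (6) + (16) + (10) + (10) + (4) + (31) = 77
Area = |Σ|/2 = 38.5.
Hole:
P_1→P_2: (-3)(-2) − (0)(-3) = 6
P_2→P_3: (0)(1) − (-1)(-2) = -2
P_3→P_1: (-1)(-3) − (-3)(1) = 6
Σ = 10
Area = |Σ|/2 = 5.
Net area = 38.5 − 5 = 33.5.

33.5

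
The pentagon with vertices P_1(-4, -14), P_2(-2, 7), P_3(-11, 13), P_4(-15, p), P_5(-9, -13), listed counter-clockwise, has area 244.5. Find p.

Write out the shoelace sum; only the two edges meeting at P_4 involve p:
2·Area = [((-11)·p − (-15)·13) + ((-15)·(-13) − (-9)·p)] + 69
       = -2·p + 459 = 489
⇒ p = -15.

-15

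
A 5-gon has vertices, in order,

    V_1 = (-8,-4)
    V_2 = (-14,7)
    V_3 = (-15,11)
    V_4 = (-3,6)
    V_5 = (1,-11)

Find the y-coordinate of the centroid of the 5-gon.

Apply the shoelace formula. First the cross-terms c_i = x_i·y_{i+1} − x_{i+1}·y_i:
  -112, -49, -57, 27, -92  ⇒  2A = -283, A = -141.5.
Then Σ (y_i + y_{i+1})·c_i = -942, so ȳ = -942 / (6·(-141.5)) = 314/283.

314/283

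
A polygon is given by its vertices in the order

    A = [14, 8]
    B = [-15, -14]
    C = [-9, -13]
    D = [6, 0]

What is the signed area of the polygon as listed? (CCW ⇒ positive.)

59.5

Apply Gauss's area formula: 2A = Σ (x_i·y_{i+1} − x_{i+1}·y_i), indices taken mod 4.
Σ = (-76) + (69) + (78) + (48) = 119
Signed area = Σ/2 = 59.5 (positive ⇒ counter-clockwise traversal).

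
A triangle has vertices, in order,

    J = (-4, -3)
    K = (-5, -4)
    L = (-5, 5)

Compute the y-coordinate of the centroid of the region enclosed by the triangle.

Apply Gauss's area formula. First the cross-terms c_i = x_i·y_{i+1} − x_{i+1}·y_i:
  1, -45, 35  ⇒  2A = -9, A = -4.5.
Then Σ (y_i + y_{i+1})·c_i = 18, so ȳ = 18 / (6·(-4.5)) = -2/3.

-2/3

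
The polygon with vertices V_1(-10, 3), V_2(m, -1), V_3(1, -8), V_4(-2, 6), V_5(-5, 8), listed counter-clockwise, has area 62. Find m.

The doubled signed area Σ (x_i y_{i+1} − x_{i+1} y_i) is linear in m.
With m=0 it equals 80; the coefficient of m is -11 (from the two edges through V_2).
So -11·m + 80 = 2·62 = 124 ⇒ m = -4.

-4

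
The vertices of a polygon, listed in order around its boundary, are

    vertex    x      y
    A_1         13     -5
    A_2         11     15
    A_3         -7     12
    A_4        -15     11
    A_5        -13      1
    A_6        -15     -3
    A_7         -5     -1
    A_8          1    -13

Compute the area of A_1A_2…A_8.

Apply Gauss's area formula: 2A = Σ (x_i·y_{i+1} − x_{i+1}·y_i), indices taken mod 8.
Cross-terms: 250, 237, 103, 128, 54, 0, 66, 164  ⇒  Σ = 1002
Area = |Σ|/2 = 501.

501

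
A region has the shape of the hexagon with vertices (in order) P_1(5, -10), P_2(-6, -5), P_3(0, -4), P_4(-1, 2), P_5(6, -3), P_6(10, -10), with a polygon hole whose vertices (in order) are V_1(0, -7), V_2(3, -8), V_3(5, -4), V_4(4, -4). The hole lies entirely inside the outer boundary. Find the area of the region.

Outer boundary:
Apply Gauss's area formula: 2A = Σ (x_i·y_{i+1} − x_{i+1}·y_i), indices taken mod 6.
P_1→P_2: (5)(-5) − (-6)(-10) = -85
P_2→P_3: (-6)(-4) − (0)(-5) = 24
P_3→P_4: (0)(2) − (-1)(-4) = -4
P_4→P_5: (-1)(-3) − (6)(2) = -9
P_5→P_6: (6)(-10) − (10)(-3) = -30
P_6→P_1: (10)(-10) − (5)(-10) = -50
Σ = -154
Area = |Σ|/2 = 77.
Hole:
Σ = (21) + (28) + (-4) + (-28) = 17
Area = |Σ|/2 = 8.5.
Net area = 77 − 8.5 = 68.5.

68.5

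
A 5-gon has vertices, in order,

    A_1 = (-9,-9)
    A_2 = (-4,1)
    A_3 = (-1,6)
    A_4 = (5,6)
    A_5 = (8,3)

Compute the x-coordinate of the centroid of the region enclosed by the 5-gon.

Apply the shoelace (surveyor's) formula. First the cross-terms c_i = x_i·y_{i+1} − x_{i+1}·y_i:
  -45, -23, -36, -33, -45  ⇒  2A = -182, A = -91.
Then Σ (x_i + x_{i+1})·c_i = 172, so x̄ = 172 / (6·(-91)) = -86/273.

-86/273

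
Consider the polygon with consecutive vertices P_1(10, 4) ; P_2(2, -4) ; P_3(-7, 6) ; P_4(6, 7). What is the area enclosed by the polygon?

97.5

Cross-terms: -48, -16, -85, -46  ⇒  Σ = -195
Area = |Σ|/2 = 97.5.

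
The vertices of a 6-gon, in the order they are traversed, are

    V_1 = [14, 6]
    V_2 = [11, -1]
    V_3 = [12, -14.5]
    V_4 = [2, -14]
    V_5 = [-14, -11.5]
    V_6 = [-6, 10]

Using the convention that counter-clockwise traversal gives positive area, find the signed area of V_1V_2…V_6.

Apply the surveyor's formula: 2A = Σ (x_i·y_{i+1} − x_{i+1}·y_i), indices taken mod 6.
Cross-terms: -80, -147.5, -139, -219, -209, -176  ⇒  Σ = -970.5
Signed area = Σ/2 = -485.25 (negative ⇒ clockwise traversal).

-485.25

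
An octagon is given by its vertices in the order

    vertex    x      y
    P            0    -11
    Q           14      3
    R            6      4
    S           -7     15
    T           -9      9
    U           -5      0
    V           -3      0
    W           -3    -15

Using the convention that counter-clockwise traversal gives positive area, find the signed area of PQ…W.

252.5

Σ = (154) + (38) + (118) + (72) + (45) + (0) + (45) + (33) = 505
Signed area = Σ/2 = 252.5 (positive ⇒ counter-clockwise traversal).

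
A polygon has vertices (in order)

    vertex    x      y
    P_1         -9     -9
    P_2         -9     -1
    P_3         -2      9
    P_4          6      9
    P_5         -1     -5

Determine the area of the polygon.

142

Apply the shoelace (surveyor's) formula: 2A = Σ (x_i·y_{i+1} − x_{i+1}·y_i), indices taken mod 5.
Σ = (-72) + (-83) + (-72) + (-21) + (-36) = -284
Area = |Σ|/2 = 142.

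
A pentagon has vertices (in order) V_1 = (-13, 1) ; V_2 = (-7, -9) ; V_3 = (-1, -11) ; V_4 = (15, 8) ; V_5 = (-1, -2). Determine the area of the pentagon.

150

Apply the shoelace (surveyor's) formula: 2A = Σ (x_i·y_{i+1} − x_{i+1}·y_i), indices taken mod 5.
Cross-terms: 124, 68, 157, -22, -27  ⇒  Σ = 300
Area = |Σ|/2 = 150.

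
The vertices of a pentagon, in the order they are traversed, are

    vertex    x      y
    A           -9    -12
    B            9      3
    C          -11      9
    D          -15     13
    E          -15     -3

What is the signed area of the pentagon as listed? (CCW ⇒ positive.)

A→B: (-9)(3) − (9)(-12) = 81
B→C: (9)(9) − (-11)(3) = 114
C→D: (-11)(13) − (-15)(9) = -8
D→E: (-15)(-3) − (-15)(13) = 240
E→A: (-15)(-12) − (-9)(-3) = 153
Σ = 580
Signed area = Σ/2 = 290 (positive ⇒ counter-clockwise traversal).

290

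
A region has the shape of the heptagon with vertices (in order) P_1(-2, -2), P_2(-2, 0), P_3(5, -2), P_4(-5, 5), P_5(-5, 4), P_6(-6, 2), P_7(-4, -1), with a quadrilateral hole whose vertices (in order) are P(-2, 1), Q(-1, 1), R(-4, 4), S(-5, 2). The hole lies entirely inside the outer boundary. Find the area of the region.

22

Outer boundary:
Σ = (-4) + (4) + (15) + (5) + (14) + (14) + (6) = 54
Area = |Σ|/2 = 27.
Hole:
Apply the shoelace formula: 2A = Σ (x_i·y_{i+1} − x_{i+1}·y_i), indices taken mod 4.
Σ = (-1) + (0) + (12) + (-1) = 10
Area = |Σ|/2 = 5.
Net area = 27 − 5 = 22.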